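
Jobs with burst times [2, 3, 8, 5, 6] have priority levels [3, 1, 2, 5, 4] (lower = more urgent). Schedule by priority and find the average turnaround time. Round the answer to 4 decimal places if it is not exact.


Sort by priority (ascending = highest first):
Order: [(1, 3), (2, 8), (3, 2), (4, 6), (5, 5)]
Completion times:
  Priority 1, burst=3, C=3
  Priority 2, burst=8, C=11
  Priority 3, burst=2, C=13
  Priority 4, burst=6, C=19
  Priority 5, burst=5, C=24
Average turnaround = 70/5 = 14.0

14.0


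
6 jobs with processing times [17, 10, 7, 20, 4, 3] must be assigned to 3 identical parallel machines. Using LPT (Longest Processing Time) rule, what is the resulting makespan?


Sort jobs in decreasing order (LPT): [20, 17, 10, 7, 4, 3]
Assign each job to the least loaded machine:
  Machine 1: jobs [20], load = 20
  Machine 2: jobs [17, 4], load = 21
  Machine 3: jobs [10, 7, 3], load = 20
Makespan = max load = 21

21


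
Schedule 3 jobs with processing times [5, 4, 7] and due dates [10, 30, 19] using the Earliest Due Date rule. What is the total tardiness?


Sort by due date (EDD order): [(5, 10), (7, 19), (4, 30)]
Compute completion times and tardiness:
  Job 1: p=5, d=10, C=5, tardiness=max(0,5-10)=0
  Job 2: p=7, d=19, C=12, tardiness=max(0,12-19)=0
  Job 3: p=4, d=30, C=16, tardiness=max(0,16-30)=0
Total tardiness = 0

0


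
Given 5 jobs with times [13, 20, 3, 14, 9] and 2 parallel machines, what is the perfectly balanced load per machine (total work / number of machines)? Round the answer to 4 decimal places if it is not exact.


Total processing time = 13 + 20 + 3 + 14 + 9 = 59
Number of machines = 2
Ideal balanced load = 59 / 2 = 29.5

29.5


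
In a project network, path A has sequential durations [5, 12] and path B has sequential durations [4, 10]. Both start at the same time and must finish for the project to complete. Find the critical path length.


Path A total = 5 + 12 = 17
Path B total = 4 + 10 = 14
Critical path = longest path = max(17, 14) = 17

17


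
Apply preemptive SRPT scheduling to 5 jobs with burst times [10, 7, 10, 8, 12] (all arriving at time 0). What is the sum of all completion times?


Since all jobs arrive at t=0, SRPT equals SPT ordering.
SPT order: [7, 8, 10, 10, 12]
Completion times:
  Job 1: p=7, C=7
  Job 2: p=8, C=15
  Job 3: p=10, C=25
  Job 4: p=10, C=35
  Job 5: p=12, C=47
Total completion time = 7 + 15 + 25 + 35 + 47 = 129

129


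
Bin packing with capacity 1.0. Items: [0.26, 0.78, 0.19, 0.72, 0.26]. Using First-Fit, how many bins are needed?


Place items sequentially using First-Fit:
  Item 0.26 -> new Bin 1
  Item 0.78 -> new Bin 2
  Item 0.19 -> Bin 1 (now 0.45)
  Item 0.72 -> new Bin 3
  Item 0.26 -> Bin 1 (now 0.71)
Total bins used = 3

3


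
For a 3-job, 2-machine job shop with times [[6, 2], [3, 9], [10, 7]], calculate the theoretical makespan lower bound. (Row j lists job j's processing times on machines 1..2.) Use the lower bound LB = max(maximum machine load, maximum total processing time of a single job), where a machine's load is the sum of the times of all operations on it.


Machine loads:
  Machine 1: 6 + 3 + 10 = 19
  Machine 2: 2 + 9 + 7 = 18
Max machine load = 19
Job totals:
  Job 1: 8
  Job 2: 12
  Job 3: 17
Max job total = 17
Lower bound = max(19, 17) = 19

19


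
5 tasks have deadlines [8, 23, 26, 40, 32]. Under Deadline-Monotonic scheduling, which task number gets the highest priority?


Sort tasks by relative deadline (ascending):
  Task 1: deadline = 8
  Task 2: deadline = 23
  Task 3: deadline = 26
  Task 5: deadline = 32
  Task 4: deadline = 40
Priority order (highest first): [1, 2, 3, 5, 4]
Highest priority task = 1

1


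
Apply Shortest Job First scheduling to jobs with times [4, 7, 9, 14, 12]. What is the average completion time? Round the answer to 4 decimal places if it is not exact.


SJF order (ascending): [4, 7, 9, 12, 14]
Completion times:
  Job 1: burst=4, C=4
  Job 2: burst=7, C=11
  Job 3: burst=9, C=20
  Job 4: burst=12, C=32
  Job 5: burst=14, C=46
Average completion = 113/5 = 22.6

22.6


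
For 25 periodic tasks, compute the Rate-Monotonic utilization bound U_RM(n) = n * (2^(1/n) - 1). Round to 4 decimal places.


Compute 2^(1/25) = 1.0281138267
Subtract 1: 1.0281138267 - 1 = 0.0281138267
Multiply by n: 25 * 0.0281138267 = 0.7028456675
Round to 4 dp: 0.7028

0.7028


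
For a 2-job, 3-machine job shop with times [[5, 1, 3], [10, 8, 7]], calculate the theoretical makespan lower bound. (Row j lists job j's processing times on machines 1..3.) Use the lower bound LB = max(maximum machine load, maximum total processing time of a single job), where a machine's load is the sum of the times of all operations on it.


Machine loads:
  Machine 1: 5 + 10 = 15
  Machine 2: 1 + 8 = 9
  Machine 3: 3 + 7 = 10
Max machine load = 15
Job totals:
  Job 1: 9
  Job 2: 25
Max job total = 25
Lower bound = max(15, 25) = 25

25


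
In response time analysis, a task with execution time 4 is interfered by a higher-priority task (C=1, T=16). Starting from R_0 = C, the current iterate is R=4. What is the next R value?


R_next = C + ceil(R_prev / T_hp) * C_hp
ceil(4 / 16) = ceil(0.25) = 1
Interference = 1 * 1 = 1
R_next = 4 + 1 = 5

5


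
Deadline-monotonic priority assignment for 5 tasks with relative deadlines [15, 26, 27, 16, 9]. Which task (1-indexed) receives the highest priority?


Sort tasks by relative deadline (ascending):
  Task 5: deadline = 9
  Task 1: deadline = 15
  Task 4: deadline = 16
  Task 2: deadline = 26
  Task 3: deadline = 27
Priority order (highest first): [5, 1, 4, 2, 3]
Highest priority task = 5

5


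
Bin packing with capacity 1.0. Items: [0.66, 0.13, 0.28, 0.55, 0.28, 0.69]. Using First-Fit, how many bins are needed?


Place items sequentially using First-Fit:
  Item 0.66 -> new Bin 1
  Item 0.13 -> Bin 1 (now 0.79)
  Item 0.28 -> new Bin 2
  Item 0.55 -> Bin 2 (now 0.83)
  Item 0.28 -> new Bin 3
  Item 0.69 -> Bin 3 (now 0.97)
Total bins used = 3

3


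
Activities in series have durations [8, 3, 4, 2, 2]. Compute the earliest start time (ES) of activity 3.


Activity 3 starts after activities 1 through 2 complete.
Predecessor durations: [8, 3]
ES = 8 + 3 = 11

11


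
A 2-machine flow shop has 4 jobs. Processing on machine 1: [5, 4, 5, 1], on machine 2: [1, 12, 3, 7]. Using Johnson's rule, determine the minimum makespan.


Apply Johnson's rule:
  Group 1 (a <= b): [(4, 1, 7), (2, 4, 12)]
  Group 2 (a > b): [(3, 5, 3), (1, 5, 1)]
Optimal job order: [4, 2, 3, 1]
Schedule:
  Job 4: M1 done at 1, M2 done at 8
  Job 2: M1 done at 5, M2 done at 20
  Job 3: M1 done at 10, M2 done at 23
  Job 1: M1 done at 15, M2 done at 24
Makespan = 24

24


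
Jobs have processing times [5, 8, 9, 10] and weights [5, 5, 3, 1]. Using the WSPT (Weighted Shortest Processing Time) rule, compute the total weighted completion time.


Compute p/w ratios and sort ascending (WSPT): [(5, 5), (8, 5), (9, 3), (10, 1)]
Compute weighted completion times:
  Job (p=5,w=5): C=5, w*C=5*5=25
  Job (p=8,w=5): C=13, w*C=5*13=65
  Job (p=9,w=3): C=22, w*C=3*22=66
  Job (p=10,w=1): C=32, w*C=1*32=32
Total weighted completion time = 188

188


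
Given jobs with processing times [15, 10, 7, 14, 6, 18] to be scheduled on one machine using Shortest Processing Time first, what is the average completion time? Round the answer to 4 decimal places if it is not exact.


Sort jobs by processing time (SPT order): [6, 7, 10, 14, 15, 18]
Compute completion times sequentially:
  Job 1: processing = 6, completes at 6
  Job 2: processing = 7, completes at 13
  Job 3: processing = 10, completes at 23
  Job 4: processing = 14, completes at 37
  Job 5: processing = 15, completes at 52
  Job 6: processing = 18, completes at 70
Sum of completion times = 201
Average completion time = 201/6 = 33.5

33.5


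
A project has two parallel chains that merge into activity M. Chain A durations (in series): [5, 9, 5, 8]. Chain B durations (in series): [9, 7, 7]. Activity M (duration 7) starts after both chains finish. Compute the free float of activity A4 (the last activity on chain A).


ES(A4) = sum of predecessors on chain A = 19
EF(A4) = ES + duration = 19 + 8 = 27
Successor of A4 is M. ES(M) = max(sum(A), sum(B)) = max(27, 23) = 27
Free float = ES(successor) - EF(current) = 27 - 27 = 0

0


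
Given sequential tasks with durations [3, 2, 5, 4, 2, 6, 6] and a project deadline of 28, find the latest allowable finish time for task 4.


LF(activity 4) = deadline - sum of successor durations
Successors: activities 5 through 7 with durations [2, 6, 6]
Sum of successor durations = 14
LF = 28 - 14 = 14

14


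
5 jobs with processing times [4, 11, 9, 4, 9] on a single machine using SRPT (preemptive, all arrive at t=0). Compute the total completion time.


Since all jobs arrive at t=0, SRPT equals SPT ordering.
SPT order: [4, 4, 9, 9, 11]
Completion times:
  Job 1: p=4, C=4
  Job 2: p=4, C=8
  Job 3: p=9, C=17
  Job 4: p=9, C=26
  Job 5: p=11, C=37
Total completion time = 4 + 8 + 17 + 26 + 37 = 92

92


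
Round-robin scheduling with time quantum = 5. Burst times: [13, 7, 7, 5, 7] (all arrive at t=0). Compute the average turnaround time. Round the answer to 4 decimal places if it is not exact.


Time quantum = 5
Execution trace:
  J1 runs 5 units, time = 5
  J2 runs 5 units, time = 10
  J3 runs 5 units, time = 15
  J4 runs 5 units, time = 20
  J5 runs 5 units, time = 25
  J1 runs 5 units, time = 30
  J2 runs 2 units, time = 32
  J3 runs 2 units, time = 34
  J5 runs 2 units, time = 36
  J1 runs 3 units, time = 39
Finish times: [39, 32, 34, 20, 36]
Average turnaround = 161/5 = 32.2

32.2


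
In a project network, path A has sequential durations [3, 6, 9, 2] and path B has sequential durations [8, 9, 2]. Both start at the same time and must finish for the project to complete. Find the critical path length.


Path A total = 3 + 6 + 9 + 2 = 20
Path B total = 8 + 9 + 2 = 19
Critical path = longest path = max(20, 19) = 20

20


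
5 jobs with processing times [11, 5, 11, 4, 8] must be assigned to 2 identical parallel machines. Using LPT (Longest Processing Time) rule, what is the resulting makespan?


Sort jobs in decreasing order (LPT): [11, 11, 8, 5, 4]
Assign each job to the least loaded machine:
  Machine 1: jobs [11, 8], load = 19
  Machine 2: jobs [11, 5, 4], load = 20
Makespan = max load = 20

20


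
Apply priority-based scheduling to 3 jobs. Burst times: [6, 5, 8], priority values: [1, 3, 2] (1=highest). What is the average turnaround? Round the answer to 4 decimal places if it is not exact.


Sort by priority (ascending = highest first):
Order: [(1, 6), (2, 8), (3, 5)]
Completion times:
  Priority 1, burst=6, C=6
  Priority 2, burst=8, C=14
  Priority 3, burst=5, C=19
Average turnaround = 39/3 = 13.0

13.0


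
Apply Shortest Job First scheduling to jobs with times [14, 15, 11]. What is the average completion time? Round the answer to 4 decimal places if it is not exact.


SJF order (ascending): [11, 14, 15]
Completion times:
  Job 1: burst=11, C=11
  Job 2: burst=14, C=25
  Job 3: burst=15, C=40
Average completion = 76/3 = 25.3333

25.3333


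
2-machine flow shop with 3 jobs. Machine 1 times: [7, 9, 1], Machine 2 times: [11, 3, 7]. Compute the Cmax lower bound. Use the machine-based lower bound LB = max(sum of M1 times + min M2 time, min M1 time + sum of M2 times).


LB1 = sum(M1 times) + min(M2 times) = 17 + 3 = 20
LB2 = min(M1 times) + sum(M2 times) = 1 + 21 = 22
Lower bound = max(LB1, LB2) = max(20, 22) = 22

22


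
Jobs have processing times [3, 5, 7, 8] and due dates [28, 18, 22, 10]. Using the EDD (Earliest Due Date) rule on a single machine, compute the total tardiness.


Sort by due date (EDD order): [(8, 10), (5, 18), (7, 22), (3, 28)]
Compute completion times and tardiness:
  Job 1: p=8, d=10, C=8, tardiness=max(0,8-10)=0
  Job 2: p=5, d=18, C=13, tardiness=max(0,13-18)=0
  Job 3: p=7, d=22, C=20, tardiness=max(0,20-22)=0
  Job 4: p=3, d=28, C=23, tardiness=max(0,23-28)=0
Total tardiness = 0

0


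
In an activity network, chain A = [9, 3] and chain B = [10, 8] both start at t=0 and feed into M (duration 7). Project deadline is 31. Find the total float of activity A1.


Forward pass: ES(A1) = sum of predecessors on chain A = 0
EF = ES + duration = 0 + 9 = 9
Backward pass: LF(M) = deadline = 31; LS(M) = 31 - 7 = 24
LF(A1) = LS(M) - sum(successors on chain A) = 24 - 3 = 21
LS = LF - duration = 21 - 9 = 12
Total float = LS - ES = 12 - 0 = 12

12


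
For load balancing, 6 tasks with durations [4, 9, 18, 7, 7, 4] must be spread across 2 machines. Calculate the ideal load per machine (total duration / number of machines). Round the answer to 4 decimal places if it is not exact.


Total processing time = 4 + 9 + 18 + 7 + 7 + 4 = 49
Number of machines = 2
Ideal balanced load = 49 / 2 = 24.5

24.5


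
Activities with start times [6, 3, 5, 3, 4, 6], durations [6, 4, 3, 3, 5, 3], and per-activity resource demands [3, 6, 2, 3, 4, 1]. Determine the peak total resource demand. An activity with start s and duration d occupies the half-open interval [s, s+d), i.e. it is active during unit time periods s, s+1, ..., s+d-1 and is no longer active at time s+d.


Each activity i is active on [start_i, start_i + duration_i).
Compute total resource usage per time slot:
  t=0: active resources = [], total = 0
  t=1: active resources = [], total = 0
  t=2: active resources = [], total = 0
  t=3: active resources = [6, 3], total = 9
  t=4: active resources = [6, 3, 4], total = 13
  t=5: active resources = [6, 2, 3, 4], total = 15
  t=6: active resources = [3, 6, 2, 4, 1], total = 16
  t=7: active resources = [3, 2, 4, 1], total = 10
  t=8: active resources = [3, 4, 1], total = 8
  t=9: active resources = [3], total = 3
  t=10: active resources = [3], total = 3
  t=11: active resources = [3], total = 3
Peak resource demand = 16

16


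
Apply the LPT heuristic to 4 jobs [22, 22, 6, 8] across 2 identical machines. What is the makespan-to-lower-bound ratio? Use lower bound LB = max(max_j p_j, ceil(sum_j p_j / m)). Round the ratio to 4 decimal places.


LPT order: [22, 22, 8, 6]
Machine loads after assignment: [30, 28]
LPT makespan = 30
Lower bound = max(max_job, ceil(total/2)) = max(22, 29) = 29
Ratio = 30 / 29 = 1.0345

1.0345


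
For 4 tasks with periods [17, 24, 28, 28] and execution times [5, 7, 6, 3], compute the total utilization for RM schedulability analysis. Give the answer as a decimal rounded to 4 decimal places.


Compute individual utilizations (exact fractions):
  Task 1: C/T = 5/17 (approx. 0.2941)
  Task 2: C/T = 7/24 (approx. 0.2917)
  Task 3: C/T = 6/28 = 3/14 (approx. 0.2143)
  Task 4: C/T = 3/28 (approx. 0.1071)
Total utilization U = 5/17 + 7/24 + 3/14 + 3/28 = 2591/2856
Rounded to 4 decimal places: U = 0.9072
RM (Liu & Layland) bound for 4 tasks = 0.756828; compare with U = 2591/2856 (approx. 0.907213)
bound < U <= 1, so the RM sufficient condition is not met (inconclusive; an exact test such as response-time analysis is needed).

0.9072


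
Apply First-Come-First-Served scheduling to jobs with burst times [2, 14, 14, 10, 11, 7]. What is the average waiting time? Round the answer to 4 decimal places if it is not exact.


FCFS order (as given): [2, 14, 14, 10, 11, 7]
Waiting times:
  Job 1: wait = 0
  Job 2: wait = 2
  Job 3: wait = 16
  Job 4: wait = 30
  Job 5: wait = 40
  Job 6: wait = 51
Sum of waiting times = 139
Average waiting time = 139/6 = 23.1667

23.1667


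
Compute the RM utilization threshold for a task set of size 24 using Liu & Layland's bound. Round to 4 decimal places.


Compute 2^(1/24) = 1.0293022366
Subtract 1: 1.0293022366 - 1 = 0.0293022366
Multiply by n: 24 * 0.0293022366 = 0.7032536784
Round to 4 dp: 0.7033

0.7033


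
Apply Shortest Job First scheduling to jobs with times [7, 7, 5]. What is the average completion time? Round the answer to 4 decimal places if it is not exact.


SJF order (ascending): [5, 7, 7]
Completion times:
  Job 1: burst=5, C=5
  Job 2: burst=7, C=12
  Job 3: burst=7, C=19
Average completion = 36/3 = 12.0

12.0


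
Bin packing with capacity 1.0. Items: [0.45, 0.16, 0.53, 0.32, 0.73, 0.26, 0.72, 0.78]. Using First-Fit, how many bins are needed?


Place items sequentially using First-Fit:
  Item 0.45 -> new Bin 1
  Item 0.16 -> Bin 1 (now 0.61)
  Item 0.53 -> new Bin 2
  Item 0.32 -> Bin 1 (now 0.93)
  Item 0.73 -> new Bin 3
  Item 0.26 -> Bin 2 (now 0.79)
  Item 0.72 -> new Bin 4
  Item 0.78 -> new Bin 5
Total bins used = 5

5


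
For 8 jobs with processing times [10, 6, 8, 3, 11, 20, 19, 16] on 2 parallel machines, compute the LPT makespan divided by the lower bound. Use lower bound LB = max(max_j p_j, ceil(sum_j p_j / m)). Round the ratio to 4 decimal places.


LPT order: [20, 19, 16, 11, 10, 8, 6, 3]
Machine loads after assignment: [47, 46]
LPT makespan = 47
Lower bound = max(max_job, ceil(total/2)) = max(20, 47) = 47
Ratio = 47 / 47 = 1.0

1.0


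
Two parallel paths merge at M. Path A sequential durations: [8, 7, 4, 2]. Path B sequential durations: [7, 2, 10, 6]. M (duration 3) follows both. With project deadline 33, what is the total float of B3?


Forward pass: ES(B3) = sum of predecessors on chain B = 9
EF = ES + duration = 9 + 10 = 19
Backward pass: LF(M) = deadline = 33; LS(M) = 33 - 3 = 30
LF(B3) = LS(M) - sum(successors on chain B) = 30 - 6 = 24
LS = LF - duration = 24 - 10 = 14
Total float = LS - ES = 14 - 9 = 5

5


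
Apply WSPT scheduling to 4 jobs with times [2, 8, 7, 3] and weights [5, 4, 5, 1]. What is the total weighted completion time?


Compute p/w ratios and sort ascending (WSPT): [(2, 5), (7, 5), (8, 4), (3, 1)]
Compute weighted completion times:
  Job (p=2,w=5): C=2, w*C=5*2=10
  Job (p=7,w=5): C=9, w*C=5*9=45
  Job (p=8,w=4): C=17, w*C=4*17=68
  Job (p=3,w=1): C=20, w*C=1*20=20
Total weighted completion time = 143

143


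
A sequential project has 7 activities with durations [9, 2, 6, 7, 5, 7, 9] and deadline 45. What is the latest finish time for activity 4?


LF(activity 4) = deadline - sum of successor durations
Successors: activities 5 through 7 with durations [5, 7, 9]
Sum of successor durations = 21
LF = 45 - 21 = 24

24


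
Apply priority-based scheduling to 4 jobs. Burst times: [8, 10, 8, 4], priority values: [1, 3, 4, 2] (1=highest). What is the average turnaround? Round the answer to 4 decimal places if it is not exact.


Sort by priority (ascending = highest first):
Order: [(1, 8), (2, 4), (3, 10), (4, 8)]
Completion times:
  Priority 1, burst=8, C=8
  Priority 2, burst=4, C=12
  Priority 3, burst=10, C=22
  Priority 4, burst=8, C=30
Average turnaround = 72/4 = 18.0

18.0


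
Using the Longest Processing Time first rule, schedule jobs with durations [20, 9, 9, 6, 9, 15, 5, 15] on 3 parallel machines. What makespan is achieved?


Sort jobs in decreasing order (LPT): [20, 15, 15, 9, 9, 9, 6, 5]
Assign each job to the least loaded machine:
  Machine 1: jobs [20, 9], load = 29
  Machine 2: jobs [15, 9, 6], load = 30
  Machine 3: jobs [15, 9, 5], load = 29
Makespan = max load = 30

30


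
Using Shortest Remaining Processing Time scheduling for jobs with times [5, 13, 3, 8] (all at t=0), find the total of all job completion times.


Since all jobs arrive at t=0, SRPT equals SPT ordering.
SPT order: [3, 5, 8, 13]
Completion times:
  Job 1: p=3, C=3
  Job 2: p=5, C=8
  Job 3: p=8, C=16
  Job 4: p=13, C=29
Total completion time = 3 + 8 + 16 + 29 = 56

56


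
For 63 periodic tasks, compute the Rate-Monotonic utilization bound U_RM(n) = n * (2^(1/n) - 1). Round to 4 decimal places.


Compute 2^(1/63) = 1.0110630845
Subtract 1: 1.0110630845 - 1 = 0.0110630845
Multiply by n: 63 * 0.0110630845 = 0.6969743235
Round to 4 dp: 0.6970

0.6970


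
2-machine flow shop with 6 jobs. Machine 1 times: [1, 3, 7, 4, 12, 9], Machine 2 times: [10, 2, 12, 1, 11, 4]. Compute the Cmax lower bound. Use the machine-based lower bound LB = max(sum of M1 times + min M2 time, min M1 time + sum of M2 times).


LB1 = sum(M1 times) + min(M2 times) = 36 + 1 = 37
LB2 = min(M1 times) + sum(M2 times) = 1 + 40 = 41
Lower bound = max(LB1, LB2) = max(37, 41) = 41

41


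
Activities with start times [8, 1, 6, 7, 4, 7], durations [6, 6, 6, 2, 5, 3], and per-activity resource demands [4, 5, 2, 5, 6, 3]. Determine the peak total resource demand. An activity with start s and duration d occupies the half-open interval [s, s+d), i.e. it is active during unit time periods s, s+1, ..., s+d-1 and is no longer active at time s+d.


Each activity i is active on [start_i, start_i + duration_i).
Compute total resource usage per time slot:
  t=0: active resources = [], total = 0
  t=1: active resources = [5], total = 5
  t=2: active resources = [5], total = 5
  t=3: active resources = [5], total = 5
  t=4: active resources = [5, 6], total = 11
  t=5: active resources = [5, 6], total = 11
  t=6: active resources = [5, 2, 6], total = 13
  t=7: active resources = [2, 5, 6, 3], total = 16
  t=8: active resources = [4, 2, 5, 6, 3], total = 20
  t=9: active resources = [4, 2, 3], total = 9
  t=10: active resources = [4, 2], total = 6
  t=11: active resources = [4, 2], total = 6
  t=12: active resources = [4], total = 4
  t=13: active resources = [4], total = 4
Peak resource demand = 20

20


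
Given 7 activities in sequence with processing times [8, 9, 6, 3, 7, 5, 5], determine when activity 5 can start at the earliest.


Activity 5 starts after activities 1 through 4 complete.
Predecessor durations: [8, 9, 6, 3]
ES = 8 + 9 + 6 + 3 = 26

26


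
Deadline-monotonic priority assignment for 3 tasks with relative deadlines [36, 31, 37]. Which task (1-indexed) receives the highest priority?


Sort tasks by relative deadline (ascending):
  Task 2: deadline = 31
  Task 1: deadline = 36
  Task 3: deadline = 37
Priority order (highest first): [2, 1, 3]
Highest priority task = 2

2


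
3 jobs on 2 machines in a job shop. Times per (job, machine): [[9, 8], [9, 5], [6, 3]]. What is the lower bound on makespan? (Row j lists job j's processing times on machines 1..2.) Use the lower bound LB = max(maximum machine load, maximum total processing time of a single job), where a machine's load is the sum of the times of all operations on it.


Machine loads:
  Machine 1: 9 + 9 + 6 = 24
  Machine 2: 8 + 5 + 3 = 16
Max machine load = 24
Job totals:
  Job 1: 17
  Job 2: 14
  Job 3: 9
Max job total = 17
Lower bound = max(24, 17) = 24

24


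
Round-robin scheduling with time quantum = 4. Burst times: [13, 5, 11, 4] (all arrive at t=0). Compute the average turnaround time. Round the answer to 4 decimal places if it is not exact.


Time quantum = 4
Execution trace:
  J1 runs 4 units, time = 4
  J2 runs 4 units, time = 8
  J3 runs 4 units, time = 12
  J4 runs 4 units, time = 16
  J1 runs 4 units, time = 20
  J2 runs 1 units, time = 21
  J3 runs 4 units, time = 25
  J1 runs 4 units, time = 29
  J3 runs 3 units, time = 32
  J1 runs 1 units, time = 33
Finish times: [33, 21, 32, 16]
Average turnaround = 102/4 = 25.5

25.5


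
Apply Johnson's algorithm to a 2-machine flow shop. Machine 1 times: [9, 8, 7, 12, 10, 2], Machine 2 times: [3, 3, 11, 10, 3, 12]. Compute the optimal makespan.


Apply Johnson's rule:
  Group 1 (a <= b): [(6, 2, 12), (3, 7, 11)]
  Group 2 (a > b): [(4, 12, 10), (1, 9, 3), (2, 8, 3), (5, 10, 3)]
Optimal job order: [6, 3, 4, 1, 2, 5]
Schedule:
  Job 6: M1 done at 2, M2 done at 14
  Job 3: M1 done at 9, M2 done at 25
  Job 4: M1 done at 21, M2 done at 35
  Job 1: M1 done at 30, M2 done at 38
  Job 2: M1 done at 38, M2 done at 41
  Job 5: M1 done at 48, M2 done at 51
Makespan = 51

51


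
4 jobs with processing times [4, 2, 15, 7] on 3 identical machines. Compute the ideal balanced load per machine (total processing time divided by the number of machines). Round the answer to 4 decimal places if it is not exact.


Total processing time = 4 + 2 + 15 + 7 = 28
Number of machines = 3
Ideal balanced load = 28 / 3 = 9.3333

9.3333


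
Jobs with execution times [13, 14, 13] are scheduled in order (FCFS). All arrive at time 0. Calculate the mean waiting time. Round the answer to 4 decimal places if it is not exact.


FCFS order (as given): [13, 14, 13]
Waiting times:
  Job 1: wait = 0
  Job 2: wait = 13
  Job 3: wait = 27
Sum of waiting times = 40
Average waiting time = 40/3 = 13.3333

13.3333


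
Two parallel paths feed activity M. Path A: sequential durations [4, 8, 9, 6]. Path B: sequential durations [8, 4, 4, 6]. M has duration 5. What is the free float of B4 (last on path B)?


ES(B4) = sum of predecessors on chain B = 16
EF(B4) = ES + duration = 16 + 6 = 22
Successor of B4 is M. ES(M) = max(sum(A), sum(B)) = max(27, 22) = 27
Free float = ES(successor) - EF(current) = 27 - 22 = 5

5


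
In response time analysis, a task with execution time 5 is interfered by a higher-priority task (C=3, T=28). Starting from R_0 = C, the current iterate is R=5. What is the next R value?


R_next = C + ceil(R_prev / T_hp) * C_hp
ceil(5 / 28) = ceil(0.1786) = 1
Interference = 1 * 3 = 3
R_next = 5 + 3 = 8

8


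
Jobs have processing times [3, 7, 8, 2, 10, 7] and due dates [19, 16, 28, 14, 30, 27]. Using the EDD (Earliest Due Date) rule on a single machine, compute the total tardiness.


Sort by due date (EDD order): [(2, 14), (7, 16), (3, 19), (7, 27), (8, 28), (10, 30)]
Compute completion times and tardiness:
  Job 1: p=2, d=14, C=2, tardiness=max(0,2-14)=0
  Job 2: p=7, d=16, C=9, tardiness=max(0,9-16)=0
  Job 3: p=3, d=19, C=12, tardiness=max(0,12-19)=0
  Job 4: p=7, d=27, C=19, tardiness=max(0,19-27)=0
  Job 5: p=8, d=28, C=27, tardiness=max(0,27-28)=0
  Job 6: p=10, d=30, C=37, tardiness=max(0,37-30)=7
Total tardiness = 7

7


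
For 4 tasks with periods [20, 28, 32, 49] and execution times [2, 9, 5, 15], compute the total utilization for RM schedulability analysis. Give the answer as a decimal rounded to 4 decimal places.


Compute individual utilizations (exact fractions):
  Task 1: C/T = 2/20 = 1/10 (approx. 0.1)
  Task 2: C/T = 9/28 (approx. 0.3214)
  Task 3: C/T = 5/32 (approx. 0.1563)
  Task 4: C/T = 15/49 (approx. 0.3061)
Total utilization U = 1/10 + 9/28 + 5/32 + 15/49 = 6929/7840
Rounded to 4 decimal places: U = 0.8838
RM (Liu & Layland) bound for 4 tasks = 0.756828; compare with U = 6929/7840 (approx. 0.883801)
bound < U <= 1, so the RM sufficient condition is not met (inconclusive; an exact test such as response-time analysis is needed).

0.8838


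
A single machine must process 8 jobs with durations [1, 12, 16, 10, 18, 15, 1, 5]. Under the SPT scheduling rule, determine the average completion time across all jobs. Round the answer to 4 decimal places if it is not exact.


Sort jobs by processing time (SPT order): [1, 1, 5, 10, 12, 15, 16, 18]
Compute completion times sequentially:
  Job 1: processing = 1, completes at 1
  Job 2: processing = 1, completes at 2
  Job 3: processing = 5, completes at 7
  Job 4: processing = 10, completes at 17
  Job 5: processing = 12, completes at 29
  Job 6: processing = 15, completes at 44
  Job 7: processing = 16, completes at 60
  Job 8: processing = 18, completes at 78
Sum of completion times = 238
Average completion time = 238/8 = 29.75

29.75


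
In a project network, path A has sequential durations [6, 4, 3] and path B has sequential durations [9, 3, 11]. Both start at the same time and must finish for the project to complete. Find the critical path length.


Path A total = 6 + 4 + 3 = 13
Path B total = 9 + 3 + 11 = 23
Critical path = longest path = max(13, 23) = 23

23


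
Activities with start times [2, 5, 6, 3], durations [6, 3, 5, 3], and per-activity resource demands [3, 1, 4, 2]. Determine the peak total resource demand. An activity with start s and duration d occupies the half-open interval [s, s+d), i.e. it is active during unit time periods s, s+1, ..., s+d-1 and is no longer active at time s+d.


Each activity i is active on [start_i, start_i + duration_i).
Compute total resource usage per time slot:
  t=0: active resources = [], total = 0
  t=1: active resources = [], total = 0
  t=2: active resources = [3], total = 3
  t=3: active resources = [3, 2], total = 5
  t=4: active resources = [3, 2], total = 5
  t=5: active resources = [3, 1, 2], total = 6
  t=6: active resources = [3, 1, 4], total = 8
  t=7: active resources = [3, 1, 4], total = 8
  t=8: active resources = [4], total = 4
  t=9: active resources = [4], total = 4
  t=10: active resources = [4], total = 4
Peak resource demand = 8

8


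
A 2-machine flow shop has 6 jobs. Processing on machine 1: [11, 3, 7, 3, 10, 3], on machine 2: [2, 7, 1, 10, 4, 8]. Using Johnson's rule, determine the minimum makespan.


Apply Johnson's rule:
  Group 1 (a <= b): [(2, 3, 7), (4, 3, 10), (6, 3, 8)]
  Group 2 (a > b): [(5, 10, 4), (1, 11, 2), (3, 7, 1)]
Optimal job order: [2, 4, 6, 5, 1, 3]
Schedule:
  Job 2: M1 done at 3, M2 done at 10
  Job 4: M1 done at 6, M2 done at 20
  Job 6: M1 done at 9, M2 done at 28
  Job 5: M1 done at 19, M2 done at 32
  Job 1: M1 done at 30, M2 done at 34
  Job 3: M1 done at 37, M2 done at 38
Makespan = 38

38


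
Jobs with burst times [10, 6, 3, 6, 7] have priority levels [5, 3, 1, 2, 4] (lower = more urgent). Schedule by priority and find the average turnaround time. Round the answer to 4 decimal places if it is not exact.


Sort by priority (ascending = highest first):
Order: [(1, 3), (2, 6), (3, 6), (4, 7), (5, 10)]
Completion times:
  Priority 1, burst=3, C=3
  Priority 2, burst=6, C=9
  Priority 3, burst=6, C=15
  Priority 4, burst=7, C=22
  Priority 5, burst=10, C=32
Average turnaround = 81/5 = 16.2

16.2


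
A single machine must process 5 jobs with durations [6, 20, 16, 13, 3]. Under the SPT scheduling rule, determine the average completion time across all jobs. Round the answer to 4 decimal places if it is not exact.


Sort jobs by processing time (SPT order): [3, 6, 13, 16, 20]
Compute completion times sequentially:
  Job 1: processing = 3, completes at 3
  Job 2: processing = 6, completes at 9
  Job 3: processing = 13, completes at 22
  Job 4: processing = 16, completes at 38
  Job 5: processing = 20, completes at 58
Sum of completion times = 130
Average completion time = 130/5 = 26.0

26.0


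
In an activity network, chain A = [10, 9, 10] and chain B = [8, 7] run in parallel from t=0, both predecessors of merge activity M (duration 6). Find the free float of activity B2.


ES(B2) = sum of predecessors on chain B = 8
EF(B2) = ES + duration = 8 + 7 = 15
Successor of B2 is M. ES(M) = max(sum(A), sum(B)) = max(29, 15) = 29
Free float = ES(successor) - EF(current) = 29 - 15 = 14

14


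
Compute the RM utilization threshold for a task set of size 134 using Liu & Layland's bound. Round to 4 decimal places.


Compute 2^(1/134) = 1.0051861419
Subtract 1: 1.0051861419 - 1 = 0.0051861419
Multiply by n: 134 * 0.0051861419 = 0.6949430146
Round to 4 dp: 0.6949

0.6949


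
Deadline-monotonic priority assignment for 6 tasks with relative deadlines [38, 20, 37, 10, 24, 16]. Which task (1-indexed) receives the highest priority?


Sort tasks by relative deadline (ascending):
  Task 4: deadline = 10
  Task 6: deadline = 16
  Task 2: deadline = 20
  Task 5: deadline = 24
  Task 3: deadline = 37
  Task 1: deadline = 38
Priority order (highest first): [4, 6, 2, 5, 3, 1]
Highest priority task = 4

4


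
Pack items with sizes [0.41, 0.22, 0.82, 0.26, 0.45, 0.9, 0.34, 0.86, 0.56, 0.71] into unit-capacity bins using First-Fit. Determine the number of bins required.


Place items sequentially using First-Fit:
  Item 0.41 -> new Bin 1
  Item 0.22 -> Bin 1 (now 0.63)
  Item 0.82 -> new Bin 2
  Item 0.26 -> Bin 1 (now 0.89)
  Item 0.45 -> new Bin 3
  Item 0.9 -> new Bin 4
  Item 0.34 -> Bin 3 (now 0.79)
  Item 0.86 -> new Bin 5
  Item 0.56 -> new Bin 6
  Item 0.71 -> new Bin 7
Total bins used = 7

7


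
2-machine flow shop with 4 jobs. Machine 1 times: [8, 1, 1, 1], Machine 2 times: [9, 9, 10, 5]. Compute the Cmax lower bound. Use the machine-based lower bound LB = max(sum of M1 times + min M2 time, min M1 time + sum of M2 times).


LB1 = sum(M1 times) + min(M2 times) = 11 + 5 = 16
LB2 = min(M1 times) + sum(M2 times) = 1 + 33 = 34
Lower bound = max(LB1, LB2) = max(16, 34) = 34

34


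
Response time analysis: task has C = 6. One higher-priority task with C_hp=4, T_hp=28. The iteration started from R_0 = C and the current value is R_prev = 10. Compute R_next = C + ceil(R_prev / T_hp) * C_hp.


R_next = C + ceil(R_prev / T_hp) * C_hp
ceil(10 / 28) = ceil(0.3571) = 1
Interference = 1 * 4 = 4
R_next = 6 + 4 = 10
R_next = R_prev, so the iteration has converged (response time = 10).

10


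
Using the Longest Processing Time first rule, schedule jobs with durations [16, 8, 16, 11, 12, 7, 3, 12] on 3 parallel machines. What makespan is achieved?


Sort jobs in decreasing order (LPT): [16, 16, 12, 12, 11, 8, 7, 3]
Assign each job to the least loaded machine:
  Machine 1: jobs [16, 11], load = 27
  Machine 2: jobs [16, 8, 7], load = 31
  Machine 3: jobs [12, 12, 3], load = 27
Makespan = max load = 31

31


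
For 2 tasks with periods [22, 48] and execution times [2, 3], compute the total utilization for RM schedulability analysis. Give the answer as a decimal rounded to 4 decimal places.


Compute individual utilizations (exact fractions):
  Task 1: C/T = 2/22 = 1/11 (approx. 0.0909)
  Task 2: C/T = 3/48 = 1/16 (approx. 0.0625)
Total utilization U = 1/11 + 1/16 = 27/176
Rounded to 4 decimal places: U = 0.1534
RM (Liu & Layland) bound for 2 tasks = 0.828427; compare with U = 27/176 (approx. 0.153409)
U <= bound, so schedulable by RM sufficient condition.

0.1534


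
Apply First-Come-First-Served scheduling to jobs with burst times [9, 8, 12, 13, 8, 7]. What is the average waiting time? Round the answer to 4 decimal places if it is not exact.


FCFS order (as given): [9, 8, 12, 13, 8, 7]
Waiting times:
  Job 1: wait = 0
  Job 2: wait = 9
  Job 3: wait = 17
  Job 4: wait = 29
  Job 5: wait = 42
  Job 6: wait = 50
Sum of waiting times = 147
Average waiting time = 147/6 = 24.5

24.5


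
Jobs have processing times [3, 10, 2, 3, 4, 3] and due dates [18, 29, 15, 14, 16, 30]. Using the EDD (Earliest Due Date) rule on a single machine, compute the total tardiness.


Sort by due date (EDD order): [(3, 14), (2, 15), (4, 16), (3, 18), (10, 29), (3, 30)]
Compute completion times and tardiness:
  Job 1: p=3, d=14, C=3, tardiness=max(0,3-14)=0
  Job 2: p=2, d=15, C=5, tardiness=max(0,5-15)=0
  Job 3: p=4, d=16, C=9, tardiness=max(0,9-16)=0
  Job 4: p=3, d=18, C=12, tardiness=max(0,12-18)=0
  Job 5: p=10, d=29, C=22, tardiness=max(0,22-29)=0
  Job 6: p=3, d=30, C=25, tardiness=max(0,25-30)=0
Total tardiness = 0

0


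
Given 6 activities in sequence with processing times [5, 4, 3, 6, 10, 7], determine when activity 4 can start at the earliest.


Activity 4 starts after activities 1 through 3 complete.
Predecessor durations: [5, 4, 3]
ES = 5 + 4 + 3 = 12

12


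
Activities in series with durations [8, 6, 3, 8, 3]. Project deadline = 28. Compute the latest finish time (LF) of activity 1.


LF(activity 1) = deadline - sum of successor durations
Successors: activities 2 through 5 with durations [6, 3, 8, 3]
Sum of successor durations = 20
LF = 28 - 20 = 8

8


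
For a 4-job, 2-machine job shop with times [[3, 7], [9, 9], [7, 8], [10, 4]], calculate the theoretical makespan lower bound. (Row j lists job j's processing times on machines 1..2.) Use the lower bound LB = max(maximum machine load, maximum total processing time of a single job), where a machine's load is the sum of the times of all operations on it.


Machine loads:
  Machine 1: 3 + 9 + 7 + 10 = 29
  Machine 2: 7 + 9 + 8 + 4 = 28
Max machine load = 29
Job totals:
  Job 1: 10
  Job 2: 18
  Job 3: 15
  Job 4: 14
Max job total = 18
Lower bound = max(29, 18) = 29

29


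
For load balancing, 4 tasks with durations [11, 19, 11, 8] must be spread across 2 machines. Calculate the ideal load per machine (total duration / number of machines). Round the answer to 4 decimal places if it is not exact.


Total processing time = 11 + 19 + 11 + 8 = 49
Number of machines = 2
Ideal balanced load = 49 / 2 = 24.5

24.5


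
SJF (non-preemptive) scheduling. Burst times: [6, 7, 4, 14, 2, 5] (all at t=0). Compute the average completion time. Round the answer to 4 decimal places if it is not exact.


SJF order (ascending): [2, 4, 5, 6, 7, 14]
Completion times:
  Job 1: burst=2, C=2
  Job 2: burst=4, C=6
  Job 3: burst=5, C=11
  Job 4: burst=6, C=17
  Job 5: burst=7, C=24
  Job 6: burst=14, C=38
Average completion = 98/6 = 16.3333

16.3333


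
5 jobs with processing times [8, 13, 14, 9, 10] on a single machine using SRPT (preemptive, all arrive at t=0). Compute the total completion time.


Since all jobs arrive at t=0, SRPT equals SPT ordering.
SPT order: [8, 9, 10, 13, 14]
Completion times:
  Job 1: p=8, C=8
  Job 2: p=9, C=17
  Job 3: p=10, C=27
  Job 4: p=13, C=40
  Job 5: p=14, C=54
Total completion time = 8 + 17 + 27 + 40 + 54 = 146

146


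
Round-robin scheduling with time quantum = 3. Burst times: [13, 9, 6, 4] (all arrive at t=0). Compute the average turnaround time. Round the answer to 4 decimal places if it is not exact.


Time quantum = 3
Execution trace:
  J1 runs 3 units, time = 3
  J2 runs 3 units, time = 6
  J3 runs 3 units, time = 9
  J4 runs 3 units, time = 12
  J1 runs 3 units, time = 15
  J2 runs 3 units, time = 18
  J3 runs 3 units, time = 21
  J4 runs 1 units, time = 22
  J1 runs 3 units, time = 25
  J2 runs 3 units, time = 28
  J1 runs 3 units, time = 31
  J1 runs 1 units, time = 32
Finish times: [32, 28, 21, 22]
Average turnaround = 103/4 = 25.75

25.75


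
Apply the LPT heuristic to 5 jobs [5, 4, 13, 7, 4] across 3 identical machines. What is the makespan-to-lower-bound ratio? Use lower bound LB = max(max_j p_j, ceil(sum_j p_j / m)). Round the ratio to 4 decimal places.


LPT order: [13, 7, 5, 4, 4]
Machine loads after assignment: [13, 11, 9]
LPT makespan = 13
Lower bound = max(max_job, ceil(total/3)) = max(13, 11) = 13
Ratio = 13 / 13 = 1.0

1.0


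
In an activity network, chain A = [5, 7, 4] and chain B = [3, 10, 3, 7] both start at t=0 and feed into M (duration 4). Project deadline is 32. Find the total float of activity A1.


Forward pass: ES(A1) = sum of predecessors on chain A = 0
EF = ES + duration = 0 + 5 = 5
Backward pass: LF(M) = deadline = 32; LS(M) = 32 - 4 = 28
LF(A1) = LS(M) - sum(successors on chain A) = 28 - 11 = 17
LS = LF - duration = 17 - 5 = 12
Total float = LS - ES = 12 - 0 = 12

12


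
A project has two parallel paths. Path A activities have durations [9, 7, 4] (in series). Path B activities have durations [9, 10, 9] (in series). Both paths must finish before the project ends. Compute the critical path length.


Path A total = 9 + 7 + 4 = 20
Path B total = 9 + 10 + 9 = 28
Critical path = longest path = max(20, 28) = 28

28


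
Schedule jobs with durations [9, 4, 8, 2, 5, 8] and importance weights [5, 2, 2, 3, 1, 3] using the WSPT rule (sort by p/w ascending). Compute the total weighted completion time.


Compute p/w ratios and sort ascending (WSPT): [(2, 3), (9, 5), (4, 2), (8, 3), (8, 2), (5, 1)]
Compute weighted completion times:
  Job (p=2,w=3): C=2, w*C=3*2=6
  Job (p=9,w=5): C=11, w*C=5*11=55
  Job (p=4,w=2): C=15, w*C=2*15=30
  Job (p=8,w=3): C=23, w*C=3*23=69
  Job (p=8,w=2): C=31, w*C=2*31=62
  Job (p=5,w=1): C=36, w*C=1*36=36
Total weighted completion time = 258

258


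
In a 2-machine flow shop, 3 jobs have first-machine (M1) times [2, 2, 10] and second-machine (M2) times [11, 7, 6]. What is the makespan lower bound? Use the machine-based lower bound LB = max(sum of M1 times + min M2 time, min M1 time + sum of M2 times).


LB1 = sum(M1 times) + min(M2 times) = 14 + 6 = 20
LB2 = min(M1 times) + sum(M2 times) = 2 + 24 = 26
Lower bound = max(LB1, LB2) = max(20, 26) = 26

26


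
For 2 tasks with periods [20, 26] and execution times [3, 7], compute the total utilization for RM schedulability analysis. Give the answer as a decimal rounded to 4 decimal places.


Compute individual utilizations (exact fractions):
  Task 1: C/T = 3/20 (approx. 0.15)
  Task 2: C/T = 7/26 (approx. 0.2692)
Total utilization U = 3/20 + 7/26 = 109/260
Rounded to 4 decimal places: U = 0.4192
RM (Liu & Layland) bound for 2 tasks = 0.828427; compare with U = 109/260 (approx. 0.419231)
U <= bound, so schedulable by RM sufficient condition.

0.4192
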